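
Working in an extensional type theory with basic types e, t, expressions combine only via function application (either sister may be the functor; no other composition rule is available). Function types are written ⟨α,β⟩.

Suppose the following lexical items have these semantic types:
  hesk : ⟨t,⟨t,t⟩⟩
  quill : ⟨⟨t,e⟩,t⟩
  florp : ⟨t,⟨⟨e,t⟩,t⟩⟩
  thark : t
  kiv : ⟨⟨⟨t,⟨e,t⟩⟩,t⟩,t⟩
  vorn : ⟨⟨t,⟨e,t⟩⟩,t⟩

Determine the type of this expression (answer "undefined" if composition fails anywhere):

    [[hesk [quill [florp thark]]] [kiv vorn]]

[florp thark] — florp of type ⟨t,⟨⟨e,t⟩,t⟩⟩ combines with thark of type t: type ⟨⟨e,t⟩,t⟩.
[quill [florp thark]]: ⟨⟨t,e⟩,t⟩ with ⟨⟨e,t⟩,t⟩ — neither is a function whose domain matches the other; composition fails here.

undefined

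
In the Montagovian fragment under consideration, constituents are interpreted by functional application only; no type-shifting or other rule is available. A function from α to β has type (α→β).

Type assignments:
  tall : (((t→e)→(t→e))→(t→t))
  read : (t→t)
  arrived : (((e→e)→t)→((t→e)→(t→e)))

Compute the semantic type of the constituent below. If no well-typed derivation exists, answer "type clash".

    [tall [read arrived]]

At [read arrived]: neither (t→t) nor (((e→e)→t)→((t→e)→(t→e))) can take the other as argument; the node is ill-typed.

type clash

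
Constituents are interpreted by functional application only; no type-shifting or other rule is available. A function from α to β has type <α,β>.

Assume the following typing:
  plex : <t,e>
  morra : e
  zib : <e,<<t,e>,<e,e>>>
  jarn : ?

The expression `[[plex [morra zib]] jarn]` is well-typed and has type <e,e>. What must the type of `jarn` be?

At [[plex [morra zib]] jarn] (required: <e,e>): [plex [morra zib]] is <e,e>, which is not a function with range <e,e>; hence jarn is the functor — type <<e,e>,<e,e>>.

<<e,e>,<e,e>>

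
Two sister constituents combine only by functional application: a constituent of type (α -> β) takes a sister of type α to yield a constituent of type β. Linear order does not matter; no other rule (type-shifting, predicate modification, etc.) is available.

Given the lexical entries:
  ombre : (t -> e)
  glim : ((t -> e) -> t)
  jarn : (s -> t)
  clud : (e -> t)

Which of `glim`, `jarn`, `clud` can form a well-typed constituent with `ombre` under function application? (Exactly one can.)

glim

glim — combines: glim : ((t -> e) -> t) takes ombre : (t -> e) as argument, giving t.
jarn : (s -> t) — neither side's domain matches the other.
clud : (e -> t) — neither side's domain matches the other.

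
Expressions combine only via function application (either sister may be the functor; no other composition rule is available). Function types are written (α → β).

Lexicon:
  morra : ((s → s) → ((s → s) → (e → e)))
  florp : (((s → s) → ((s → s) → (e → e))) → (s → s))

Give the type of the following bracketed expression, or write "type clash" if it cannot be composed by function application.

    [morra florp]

(s → s)

At [morra florp], florp : (((s → s) → ((s → s) → (e → e))) → (s → s)) takes morra : ((s → s) → ((s → s) → (e → e))), giving (s → s).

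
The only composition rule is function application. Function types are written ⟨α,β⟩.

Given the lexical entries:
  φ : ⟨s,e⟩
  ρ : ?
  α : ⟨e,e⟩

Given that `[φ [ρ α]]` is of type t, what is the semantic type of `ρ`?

For [φ [ρ α]] to have type t with φ of type ⟨s,e⟩, [ρ α] must be the function: [ρ α] : ⟨⟨s,e⟩,t⟩.
For [ρ α] to have type ⟨⟨s,e⟩,t⟩ with α of type ⟨e,e⟩, ρ must be the function: ρ : ⟨⟨e,e⟩,⟨⟨s,e⟩,t⟩⟩.

⟨⟨e,e⟩,⟨⟨s,e⟩,t⟩⟩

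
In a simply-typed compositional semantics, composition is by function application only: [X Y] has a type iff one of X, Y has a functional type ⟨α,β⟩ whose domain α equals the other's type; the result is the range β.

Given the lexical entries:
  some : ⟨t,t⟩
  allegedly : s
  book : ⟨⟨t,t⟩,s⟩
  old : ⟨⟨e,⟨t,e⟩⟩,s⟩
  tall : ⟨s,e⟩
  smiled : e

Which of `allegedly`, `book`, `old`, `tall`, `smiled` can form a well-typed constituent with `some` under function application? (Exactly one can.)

book

allegedly : s — some needs t; allegedly needs nothing (atomic); neither fits.
book — combines: book : ⟨⟨t,t⟩,s⟩ takes some : ⟨t,t⟩ as argument, giving s.
old : ⟨⟨e,⟨t,e⟩⟩,s⟩ — some needs t; old needs ⟨e,⟨t,e⟩⟩; neither fits.
tall : ⟨s,e⟩ — some needs t; tall needs s; neither fits.
smiled : e — some needs t; smiled needs nothing (atomic); neither fits.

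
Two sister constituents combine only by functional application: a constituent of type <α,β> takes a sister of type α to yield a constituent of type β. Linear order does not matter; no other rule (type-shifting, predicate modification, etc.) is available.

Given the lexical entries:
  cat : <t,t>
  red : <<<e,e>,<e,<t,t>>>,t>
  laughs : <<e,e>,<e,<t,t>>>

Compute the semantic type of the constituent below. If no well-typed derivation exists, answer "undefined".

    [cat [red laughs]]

At [red laughs], red : <<<e,e>,<e,<t,t>>>,t> takes laughs : <<e,e>,<e,<t,t>>>, giving t.
At [cat [red laughs]], cat : <t,t> takes [red laughs] : t, giving t.

t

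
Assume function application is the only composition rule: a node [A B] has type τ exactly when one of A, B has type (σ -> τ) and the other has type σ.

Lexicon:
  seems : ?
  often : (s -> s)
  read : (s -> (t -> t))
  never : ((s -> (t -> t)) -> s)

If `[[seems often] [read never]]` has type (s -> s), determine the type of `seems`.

((s -> s) -> (s -> (s -> s)))

For [[seems often] [read never]] to have type (s -> s) with [read never] of type s, [seems often] must be the function: [seems often] : (s -> (s -> s)).
For [seems often] to have type (s -> (s -> s)) with often of type (s -> s), seems must be the function: seems : ((s -> s) -> (s -> (s -> s))).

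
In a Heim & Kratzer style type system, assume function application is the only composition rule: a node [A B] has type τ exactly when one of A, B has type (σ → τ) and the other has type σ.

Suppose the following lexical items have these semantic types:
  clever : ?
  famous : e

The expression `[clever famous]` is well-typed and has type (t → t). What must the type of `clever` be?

[clever famous] must have type (t → t). The sister famous has type e; that is not a function onto (t → t), so clever must be the functor, of type (e → (t → t)).

(e → (t → t))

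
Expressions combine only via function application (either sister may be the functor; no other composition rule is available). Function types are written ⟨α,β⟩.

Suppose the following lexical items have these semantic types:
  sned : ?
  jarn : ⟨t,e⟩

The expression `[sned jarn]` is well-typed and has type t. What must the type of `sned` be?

For [sned jarn] to have type t with jarn of type ⟨t,e⟩, sned must be the function: sned : ⟨⟨t,e⟩,t⟩.

⟨⟨t,e⟩,t⟩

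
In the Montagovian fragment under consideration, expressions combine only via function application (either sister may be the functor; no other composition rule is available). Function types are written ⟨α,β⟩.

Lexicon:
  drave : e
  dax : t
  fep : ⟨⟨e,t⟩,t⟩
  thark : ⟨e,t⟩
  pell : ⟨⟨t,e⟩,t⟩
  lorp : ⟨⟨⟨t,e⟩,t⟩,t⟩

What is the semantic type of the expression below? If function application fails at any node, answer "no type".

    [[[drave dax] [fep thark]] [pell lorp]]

At [drave dax]: neither e nor t can take the other as argument; the node is ill-typed.

no type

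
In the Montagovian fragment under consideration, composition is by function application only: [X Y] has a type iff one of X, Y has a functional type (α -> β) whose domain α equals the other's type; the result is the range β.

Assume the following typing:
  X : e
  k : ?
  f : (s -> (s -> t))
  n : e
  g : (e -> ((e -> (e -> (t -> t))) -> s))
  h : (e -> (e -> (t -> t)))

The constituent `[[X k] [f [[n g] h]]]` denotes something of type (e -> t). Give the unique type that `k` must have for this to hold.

(e -> ((s -> t) -> (e -> t)))

[[X k] [f [[n g] h]]] must have type (e -> t). The sister [f [[n g] h]] has type (s -> t); that is not a function onto (e -> t), so [X k] must be the functor, of type ((s -> t) -> (e -> t)).
[X k] must have type ((s -> t) -> (e -> t)). The sister X has type e; that is not a function onto ((s -> t) -> (e -> t)), so k must be the functor, of type (e -> ((s -> t) -> (e -> t))).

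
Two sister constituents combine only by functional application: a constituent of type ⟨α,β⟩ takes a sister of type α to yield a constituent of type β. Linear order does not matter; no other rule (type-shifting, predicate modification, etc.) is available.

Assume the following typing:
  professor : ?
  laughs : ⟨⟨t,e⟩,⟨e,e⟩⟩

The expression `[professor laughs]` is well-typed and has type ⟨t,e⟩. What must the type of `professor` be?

⟨⟨⟨t,e⟩,⟨e,e⟩⟩,⟨t,e⟩⟩

At [professor laughs] (required: ⟨t,e⟩): laughs is ⟨⟨t,e⟩,⟨e,e⟩⟩, which is not a function with range ⟨t,e⟩; hence professor is the functor — type ⟨⟨⟨t,e⟩,⟨e,e⟩⟩,⟨t,e⟩⟩.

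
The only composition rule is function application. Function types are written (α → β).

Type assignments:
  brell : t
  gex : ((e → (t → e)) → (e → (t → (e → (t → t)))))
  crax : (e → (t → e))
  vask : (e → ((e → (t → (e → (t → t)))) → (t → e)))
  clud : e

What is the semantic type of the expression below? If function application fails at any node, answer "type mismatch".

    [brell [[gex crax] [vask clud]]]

At [gex crax], gex : ((e → (t → e)) → (e → (t → (e → (t → t))))) takes crax : (e → (t → e)), giving (e → (t → (e → (t → t)))).
At [vask clud], vask : (e → ((e → (t → (e → (t → t)))) → (t → e))) takes clud : e, giving ((e → (t → (e → (t → t)))) → (t → e)).
At [[gex crax] [vask clud]], [vask clud] : ((e → (t → (e → (t → t)))) → (t → e)) takes [gex crax] : (e → (t → (e → (t → t)))), giving (t → e).
At [brell [[gex crax] [vask clud]]], [[gex crax] [vask clud]] : (t → e) takes brell : t, giving e.

e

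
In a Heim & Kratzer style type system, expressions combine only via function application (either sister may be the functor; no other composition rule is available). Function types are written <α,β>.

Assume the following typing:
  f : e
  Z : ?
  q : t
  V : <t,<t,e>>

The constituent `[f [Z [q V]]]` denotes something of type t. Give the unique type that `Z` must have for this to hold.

<<t,e>,<e,t>>

For [f [Z [q V]]] to have type t with f of type e, [Z [q V]] must be the function: [Z [q V]] : <e,t>.
For [Z [q V]] to have type <e,t> with [q V] of type <t,e>, Z must be the function: Z : <<t,e>,<e,t>>.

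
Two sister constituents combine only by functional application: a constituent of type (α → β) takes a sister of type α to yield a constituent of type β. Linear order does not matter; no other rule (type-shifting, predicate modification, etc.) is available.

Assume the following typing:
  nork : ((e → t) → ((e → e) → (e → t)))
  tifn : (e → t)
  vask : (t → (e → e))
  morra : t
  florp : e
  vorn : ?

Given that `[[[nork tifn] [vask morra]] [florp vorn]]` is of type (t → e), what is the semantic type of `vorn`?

[[[nork tifn] [vask morra]] [florp vorn]] is required to be (t → e). [[nork tifn] [vask morra]] : (e → t) cannot yield (t → e) as functor, so [florp vorn] : ((e → t) → (t → e)).
[florp vorn] is required to be ((e → t) → (t → e)). florp : e cannot yield ((e → t) → (t → e)) as functor, so vorn : (e → ((e → t) → (t → e))).

(e → ((e → t) → (t → e)))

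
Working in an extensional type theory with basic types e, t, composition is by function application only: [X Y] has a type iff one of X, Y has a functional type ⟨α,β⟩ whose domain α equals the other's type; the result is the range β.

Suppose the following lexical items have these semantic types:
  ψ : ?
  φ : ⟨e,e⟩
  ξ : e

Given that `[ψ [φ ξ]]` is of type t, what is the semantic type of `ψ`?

⟨e,t⟩

For [ψ [φ ξ]] to have type t with [φ ξ] of type e, ψ must be the function: ψ : ⟨e,t⟩.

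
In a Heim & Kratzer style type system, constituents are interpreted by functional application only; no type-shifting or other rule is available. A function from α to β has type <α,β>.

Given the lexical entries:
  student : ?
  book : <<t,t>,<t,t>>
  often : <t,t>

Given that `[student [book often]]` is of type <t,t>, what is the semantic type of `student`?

<<t,t>,<t,t>>

[student [book often]] is required to be <t,t>. [book often] : <t,t> cannot yield <t,t> as functor, so student : <<t,t>,<t,t>>.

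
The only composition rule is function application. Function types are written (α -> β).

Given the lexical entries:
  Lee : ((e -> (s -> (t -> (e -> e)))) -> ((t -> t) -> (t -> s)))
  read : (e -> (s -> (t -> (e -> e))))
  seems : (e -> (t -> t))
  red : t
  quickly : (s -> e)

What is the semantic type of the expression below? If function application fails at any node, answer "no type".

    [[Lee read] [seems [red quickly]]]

[Lee read] — Lee of type ((e -> (s -> (t -> (e -> e)))) -> ((t -> t) -> (t -> s))) combines with read of type (e -> (s -> (t -> (e -> e)))): type ((t -> t) -> (t -> s)).
[red quickly]: t and (s -> e) cannot combine by function application — type clash.

no type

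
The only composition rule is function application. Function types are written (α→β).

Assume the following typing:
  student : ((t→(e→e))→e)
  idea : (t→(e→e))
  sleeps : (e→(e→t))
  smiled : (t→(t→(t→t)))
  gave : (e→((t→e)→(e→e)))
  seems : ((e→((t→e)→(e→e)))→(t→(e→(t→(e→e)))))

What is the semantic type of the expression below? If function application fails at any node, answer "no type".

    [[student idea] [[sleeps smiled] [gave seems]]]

[student idea] — student of type ((t→(e→e))→e) combines with idea of type (t→(e→e)): type e.
[sleeps smiled]: (e→(e→t)) and (t→(t→(t→t))) cannot combine by function application — type clash.

no type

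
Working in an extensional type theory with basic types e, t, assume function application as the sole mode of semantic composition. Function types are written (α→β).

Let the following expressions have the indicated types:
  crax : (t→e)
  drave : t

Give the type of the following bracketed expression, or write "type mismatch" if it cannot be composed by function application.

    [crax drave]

At [crax drave], crax : (t→e) takes drave : t, giving e.

e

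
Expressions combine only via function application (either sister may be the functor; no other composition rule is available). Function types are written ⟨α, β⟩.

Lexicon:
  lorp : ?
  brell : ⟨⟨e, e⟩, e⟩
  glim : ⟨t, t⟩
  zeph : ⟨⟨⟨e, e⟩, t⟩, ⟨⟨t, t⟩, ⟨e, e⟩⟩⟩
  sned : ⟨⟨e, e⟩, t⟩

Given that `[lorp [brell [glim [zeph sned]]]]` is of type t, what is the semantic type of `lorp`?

[lorp [brell [glim [zeph sned]]]] is required to be t. [brell [glim [zeph sned]]] : e cannot yield t as functor, so lorp : ⟨e, t⟩.

⟨e, t⟩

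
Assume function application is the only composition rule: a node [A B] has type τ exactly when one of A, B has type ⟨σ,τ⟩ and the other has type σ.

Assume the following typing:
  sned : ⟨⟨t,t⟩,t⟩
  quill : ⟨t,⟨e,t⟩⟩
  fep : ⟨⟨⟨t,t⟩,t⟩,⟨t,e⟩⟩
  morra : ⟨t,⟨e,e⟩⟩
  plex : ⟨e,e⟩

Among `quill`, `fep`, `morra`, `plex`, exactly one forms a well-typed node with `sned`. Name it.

fep

quill : ⟨t,⟨e,t⟩⟩ — sned needs ⟨t,t⟩; quill needs t; neither fits.
fep — combines: fep : ⟨⟨⟨t,t⟩,t⟩,⟨t,e⟩⟩ takes sned : ⟨⟨t,t⟩,t⟩ as argument, giving ⟨t,e⟩.
morra : ⟨t,⟨e,e⟩⟩ — sned needs ⟨t,t⟩; morra needs t; neither fits.
plex : ⟨e,e⟩ — sned needs ⟨t,t⟩; plex needs e; neither fits.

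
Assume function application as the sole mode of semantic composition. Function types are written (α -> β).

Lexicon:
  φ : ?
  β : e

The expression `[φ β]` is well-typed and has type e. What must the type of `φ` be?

For [φ β] to have type e with β of type e, φ must be the function: φ : (e -> e).

(e -> e)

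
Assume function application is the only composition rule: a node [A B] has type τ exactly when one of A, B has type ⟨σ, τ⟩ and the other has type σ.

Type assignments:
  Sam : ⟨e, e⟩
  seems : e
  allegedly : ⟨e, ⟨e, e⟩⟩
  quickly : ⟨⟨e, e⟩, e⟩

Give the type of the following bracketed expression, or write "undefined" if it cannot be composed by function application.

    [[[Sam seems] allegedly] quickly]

[Sam seems] — Sam of type ⟨e, e⟩ combines with seems of type e: type e.
[[Sam seems] allegedly] — allegedly of type ⟨e, ⟨e, e⟩⟩ combines with [Sam seems] of type e: type ⟨e, e⟩.
[[[Sam seems] allegedly] quickly] — quickly of type ⟨⟨e, e⟩, e⟩ combines with [[Sam seems] allegedly] of type ⟨e, e⟩: type e.

e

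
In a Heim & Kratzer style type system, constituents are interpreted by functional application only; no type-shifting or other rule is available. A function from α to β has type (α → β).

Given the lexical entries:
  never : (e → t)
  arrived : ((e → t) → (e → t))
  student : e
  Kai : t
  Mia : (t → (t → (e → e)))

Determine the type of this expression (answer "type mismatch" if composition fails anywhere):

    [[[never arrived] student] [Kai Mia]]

(e → e)

[never arrived]: functor arrived : ((e → t) → (e → t)), argument never : (e → t); result (e → t).
[[never arrived] student]: functor [never arrived] : (e → t), argument student : e; result t.
[Kai Mia]: functor Mia : (t → (t → (e → e))), argument Kai : t; result (t → (e → e)).
[[[never arrived] student] [Kai Mia]]: functor [Kai Mia] : (t → (e → e)), argument [[never arrived] student] : t; result (e → e).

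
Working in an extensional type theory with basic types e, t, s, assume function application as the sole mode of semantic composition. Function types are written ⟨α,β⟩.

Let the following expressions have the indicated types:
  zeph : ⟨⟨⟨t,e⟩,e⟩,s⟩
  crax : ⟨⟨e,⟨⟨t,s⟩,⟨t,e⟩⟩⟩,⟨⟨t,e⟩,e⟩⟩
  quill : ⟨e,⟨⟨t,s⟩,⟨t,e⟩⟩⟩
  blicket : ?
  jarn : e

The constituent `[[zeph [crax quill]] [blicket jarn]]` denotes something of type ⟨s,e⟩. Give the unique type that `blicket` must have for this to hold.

[[zeph [crax quill]] [blicket jarn]] must have type ⟨s,e⟩. The sister [zeph [crax quill]] has type s; that is not a function onto ⟨s,e⟩, so [blicket jarn] must be the functor, of type ⟨s,⟨s,e⟩⟩.
[blicket jarn] must have type ⟨s,⟨s,e⟩⟩. The sister jarn has type e; that is not a function onto ⟨s,⟨s,e⟩⟩, so blicket must be the functor, of type ⟨e,⟨s,⟨s,e⟩⟩⟩.

⟨e,⟨s,⟨s,e⟩⟩⟩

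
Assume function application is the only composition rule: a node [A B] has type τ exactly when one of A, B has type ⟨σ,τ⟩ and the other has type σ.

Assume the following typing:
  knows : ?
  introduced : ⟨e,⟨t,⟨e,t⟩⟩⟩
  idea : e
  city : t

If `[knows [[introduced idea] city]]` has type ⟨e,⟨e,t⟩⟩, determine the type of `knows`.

⟨⟨e,t⟩,⟨e,⟨e,t⟩⟩⟩

[knows [[introduced idea] city]] is required to be ⟨e,⟨e,t⟩⟩. [[introduced idea] city] : ⟨e,t⟩ cannot yield ⟨e,⟨e,t⟩⟩ as functor, so knows : ⟨⟨e,t⟩,⟨e,⟨e,t⟩⟩⟩.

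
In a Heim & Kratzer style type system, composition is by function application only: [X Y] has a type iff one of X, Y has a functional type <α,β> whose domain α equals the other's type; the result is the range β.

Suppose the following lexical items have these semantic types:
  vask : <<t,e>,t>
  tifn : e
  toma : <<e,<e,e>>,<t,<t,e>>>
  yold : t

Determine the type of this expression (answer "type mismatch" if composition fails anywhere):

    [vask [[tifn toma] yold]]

At [tifn toma]: neither e nor <<e,<e,e>>,<t,<t,e>>> can take the other as argument; the node is ill-typed.

type mismatch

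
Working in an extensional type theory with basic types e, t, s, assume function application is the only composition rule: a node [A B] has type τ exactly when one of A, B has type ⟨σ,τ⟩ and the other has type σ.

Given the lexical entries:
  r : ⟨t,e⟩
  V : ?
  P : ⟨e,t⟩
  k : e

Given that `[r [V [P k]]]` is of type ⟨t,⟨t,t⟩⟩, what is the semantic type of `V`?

At [r [V [P k]]] (required: ⟨t,⟨t,t⟩⟩): r is ⟨t,e⟩, which is not a function with range ⟨t,⟨t,t⟩⟩; hence [V [P k]] is the functor — type ⟨⟨t,e⟩,⟨t,⟨t,t⟩⟩⟩.
At [V [P k]] (required: ⟨⟨t,e⟩,⟨t,⟨t,t⟩⟩⟩): [P k] is t, which is not a function with range ⟨⟨t,e⟩,⟨t,⟨t,t⟩⟩⟩; hence V is the functor — type ⟨t,⟨⟨t,e⟩,⟨t,⟨t,t⟩⟩⟩⟩.

⟨t,⟨⟨t,e⟩,⟨t,⟨t,t⟩⟩⟩⟩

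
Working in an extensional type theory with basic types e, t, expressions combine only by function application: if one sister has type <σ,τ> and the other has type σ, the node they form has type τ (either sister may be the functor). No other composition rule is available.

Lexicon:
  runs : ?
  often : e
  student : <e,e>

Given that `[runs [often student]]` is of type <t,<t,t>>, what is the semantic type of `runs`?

[runs [often student]] must have type <t,<t,t>>. The sister [often student] has type e; that is not a function onto <t,<t,t>>, so runs must be the functor, of type <e,<t,<t,t>>>.

<e,<t,<t,t>>>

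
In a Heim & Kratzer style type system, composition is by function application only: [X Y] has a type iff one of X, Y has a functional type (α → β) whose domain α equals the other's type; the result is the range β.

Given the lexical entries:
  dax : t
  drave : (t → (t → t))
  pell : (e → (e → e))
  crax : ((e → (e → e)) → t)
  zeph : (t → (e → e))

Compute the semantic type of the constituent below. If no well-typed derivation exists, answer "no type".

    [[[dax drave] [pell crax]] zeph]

(e → e)

[dax drave] — drave of type (t → (t → t)) combines with dax of type t: type (t → t).
[pell crax] — crax of type ((e → (e → e)) → t) combines with pell of type (e → (e → e)): type t.
[[dax drave] [pell crax]] — [dax drave] of type (t → t) combines with [pell crax] of type t: type t.
[[[dax drave] [pell crax]] zeph] — zeph of type (t → (e → e)) combines with [[dax drave] [pell crax]] of type t: type (e → e).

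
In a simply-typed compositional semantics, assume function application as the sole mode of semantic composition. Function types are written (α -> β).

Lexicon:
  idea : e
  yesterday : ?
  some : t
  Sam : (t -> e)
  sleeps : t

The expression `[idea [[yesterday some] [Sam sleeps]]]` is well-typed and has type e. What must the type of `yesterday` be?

At [idea [[yesterday some] [Sam sleeps]]] (required: e): idea is e, which is not a function with range e; hence [[yesterday some] [Sam sleeps]] is the functor — type (e -> e).
At [[yesterday some] [Sam sleeps]] (required: (e -> e)): [Sam sleeps] is e, which is not a function with range (e -> e); hence [yesterday some] is the functor — type (e -> (e -> e)).
At [yesterday some] (required: (e -> (e -> e))): some is t, which is not a function with range (e -> (e -> e)); hence yesterday is the functor — type (t -> (e -> (e -> e))).

(t -> (e -> (e -> e)))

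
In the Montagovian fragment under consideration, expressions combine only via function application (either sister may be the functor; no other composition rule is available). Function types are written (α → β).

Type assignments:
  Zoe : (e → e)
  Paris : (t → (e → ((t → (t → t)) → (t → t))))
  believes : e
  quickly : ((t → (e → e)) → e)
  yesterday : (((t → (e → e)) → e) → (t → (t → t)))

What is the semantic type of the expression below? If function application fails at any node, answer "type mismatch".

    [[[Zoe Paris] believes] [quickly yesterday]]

At [Zoe Paris]: neither (e → e) nor (t → (e → ((t → (t → t)) → (t → t)))) can take the other as argument; the node is ill-typed.

type mismatch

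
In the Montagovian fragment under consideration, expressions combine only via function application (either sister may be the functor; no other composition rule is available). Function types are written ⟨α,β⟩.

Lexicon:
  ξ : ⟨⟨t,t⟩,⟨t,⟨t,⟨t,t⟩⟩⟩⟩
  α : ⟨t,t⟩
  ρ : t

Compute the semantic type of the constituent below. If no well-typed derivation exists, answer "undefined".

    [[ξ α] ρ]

⟨t,⟨t,t⟩⟩

[ξ α]: functor ξ : ⟨⟨t,t⟩,⟨t,⟨t,⟨t,t⟩⟩⟩⟩, argument α : ⟨t,t⟩; result ⟨t,⟨t,⟨t,t⟩⟩⟩.
[[ξ α] ρ]: functor [ξ α] : ⟨t,⟨t,⟨t,t⟩⟩⟩, argument ρ : t; result ⟨t,⟨t,t⟩⟩.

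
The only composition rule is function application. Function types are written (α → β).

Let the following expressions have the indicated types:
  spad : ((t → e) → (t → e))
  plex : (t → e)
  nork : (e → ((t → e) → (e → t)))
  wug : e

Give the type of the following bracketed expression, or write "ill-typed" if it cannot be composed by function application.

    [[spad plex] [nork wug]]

[spad plex] — spad of type ((t → e) → (t → e)) combines with plex of type (t → e): type (t → e).
[nork wug] — nork of type (e → ((t → e) → (e → t))) combines with wug of type e: type ((t → e) → (e → t)).
[[spad plex] [nork wug]] — [nork wug] of type ((t → e) → (e → t)) combines with [spad plex] of type (t → e): type (e → t).

(e → t)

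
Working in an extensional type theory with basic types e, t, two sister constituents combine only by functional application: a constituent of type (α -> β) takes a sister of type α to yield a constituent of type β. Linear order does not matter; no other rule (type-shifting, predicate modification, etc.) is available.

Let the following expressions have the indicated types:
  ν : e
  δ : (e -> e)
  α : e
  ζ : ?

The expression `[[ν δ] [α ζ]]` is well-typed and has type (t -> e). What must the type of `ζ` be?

(e -> (e -> (t -> e)))

For [[ν δ] [α ζ]] to have type (t -> e) with [ν δ] of type e, [α ζ] must be the function: [α ζ] : (e -> (t -> e)).
For [α ζ] to have type (e -> (t -> e)) with α of type e, ζ must be the function: ζ : (e -> (e -> (t -> e))).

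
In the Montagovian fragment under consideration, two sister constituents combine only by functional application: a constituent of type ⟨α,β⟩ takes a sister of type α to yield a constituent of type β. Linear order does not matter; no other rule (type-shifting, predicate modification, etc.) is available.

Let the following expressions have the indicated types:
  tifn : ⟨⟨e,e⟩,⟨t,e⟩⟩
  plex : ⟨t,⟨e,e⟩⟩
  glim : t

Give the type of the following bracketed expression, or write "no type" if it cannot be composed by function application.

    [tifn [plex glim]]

⟨t,e⟩

[plex glim]: ⟨t,⟨e,e⟩⟩ applied to t yields ⟨e,e⟩.
[tifn [plex glim]]: ⟨⟨e,e⟩,⟨t,e⟩⟩ applied to ⟨e,e⟩ yields ⟨t,e⟩.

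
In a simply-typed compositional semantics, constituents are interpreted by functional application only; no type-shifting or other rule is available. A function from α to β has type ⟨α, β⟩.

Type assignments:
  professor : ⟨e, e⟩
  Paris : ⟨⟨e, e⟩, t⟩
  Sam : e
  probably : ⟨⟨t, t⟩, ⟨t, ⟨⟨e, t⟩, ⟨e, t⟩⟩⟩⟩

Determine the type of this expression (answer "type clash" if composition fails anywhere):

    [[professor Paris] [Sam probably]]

[professor Paris]: Paris is ⟨⟨e, e⟩, t⟩, professor is ⟨e, e⟩; result t.
[Sam probably]: e and ⟨⟨t, t⟩, ⟨t, ⟨⟨e, t⟩, ⟨e, t⟩⟩⟩⟩ cannot combine by function application — type clash.

type clash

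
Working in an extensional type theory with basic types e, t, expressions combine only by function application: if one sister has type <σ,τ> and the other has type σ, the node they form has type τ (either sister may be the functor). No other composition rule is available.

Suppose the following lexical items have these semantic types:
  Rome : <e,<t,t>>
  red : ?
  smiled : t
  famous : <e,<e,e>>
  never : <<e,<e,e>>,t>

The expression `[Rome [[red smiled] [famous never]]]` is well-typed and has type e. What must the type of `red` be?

<t,<t,<<e,<t,t>>,e>>>

At [Rome [[red smiled] [famous never]]] (required: e): Rome is <e,<t,t>>, which is not a function with range e; hence [[red smiled] [famous never]] is the functor — type <<e,<t,t>>,e>.
At [[red smiled] [famous never]] (required: <<e,<t,t>>,e>): [famous never] is t, which is not a function with range <<e,<t,t>>,e>; hence [red smiled] is the functor — type <t,<<e,<t,t>>,e>>.
At [red smiled] (required: <t,<<e,<t,t>>,e>>): smiled is t, which is not a function with range <t,<<e,<t,t>>,e>>; hence red is the functor — type <t,<t,<<e,<t,t>>,e>>>.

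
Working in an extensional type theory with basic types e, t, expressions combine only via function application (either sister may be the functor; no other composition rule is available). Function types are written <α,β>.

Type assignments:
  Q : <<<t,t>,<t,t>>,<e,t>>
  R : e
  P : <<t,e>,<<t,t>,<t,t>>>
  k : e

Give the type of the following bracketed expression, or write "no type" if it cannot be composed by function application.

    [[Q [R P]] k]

no type

At [R P]: neither e nor <<t,e>,<<t,t>,<t,t>>> can take the other as argument; the node is ill-typed.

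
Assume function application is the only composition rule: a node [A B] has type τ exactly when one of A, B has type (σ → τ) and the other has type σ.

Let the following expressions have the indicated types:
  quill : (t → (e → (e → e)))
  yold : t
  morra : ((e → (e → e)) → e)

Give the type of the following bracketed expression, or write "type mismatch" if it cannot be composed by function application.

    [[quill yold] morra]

e

At [quill yold], quill : (t → (e → (e → e))) takes yold : t, giving (e → (e → e)).
At [[quill yold] morra], morra : ((e → (e → e)) → e) takes [quill yold] : (e → (e → e)), giving e.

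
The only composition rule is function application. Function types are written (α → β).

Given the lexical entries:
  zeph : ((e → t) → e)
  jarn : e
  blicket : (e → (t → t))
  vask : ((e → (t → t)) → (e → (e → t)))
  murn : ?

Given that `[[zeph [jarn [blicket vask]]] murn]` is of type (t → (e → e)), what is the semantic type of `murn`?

(e → (t → (e → e)))

At [[zeph [jarn [blicket vask]]] murn] (required: (t → (e → e))): [zeph [jarn [blicket vask]]] is e, which is not a function with range (t → (e → e)); hence murn is the functor — type (e → (t → (e → e))).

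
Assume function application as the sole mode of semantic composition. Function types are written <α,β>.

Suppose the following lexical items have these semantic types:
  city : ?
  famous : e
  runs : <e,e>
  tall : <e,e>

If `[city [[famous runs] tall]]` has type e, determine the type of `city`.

<e,e>

At [city [[famous runs] tall]] (required: e): [[famous runs] tall] is e, which is not a function with range e; hence city is the functor — type <e,e>.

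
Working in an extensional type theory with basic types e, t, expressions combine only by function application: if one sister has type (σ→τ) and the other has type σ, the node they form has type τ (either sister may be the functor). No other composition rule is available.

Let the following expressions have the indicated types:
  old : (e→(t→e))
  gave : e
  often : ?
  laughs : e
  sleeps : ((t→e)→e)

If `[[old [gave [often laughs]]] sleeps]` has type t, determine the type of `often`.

[[old [gave [often laughs]]] sleeps] is required to be t. sleeps : ((t→e)→e) cannot yield t as functor, so [old [gave [often laughs]]] : (((t→e)→e)→t).
[old [gave [often laughs]]] is required to be (((t→e)→e)→t). old : (e→(t→e)) cannot yield (((t→e)→e)→t) as functor, so [gave [often laughs]] : ((e→(t→e))→(((t→e)→e)→t)).
[gave [often laughs]] is required to be ((e→(t→e))→(((t→e)→e)→t)). gave : e cannot yield ((e→(t→e))→(((t→e)→e)→t)) as functor, so [often laughs] : (e→((e→(t→e))→(((t→e)→e)→t))).
[often laughs] is required to be (e→((e→(t→e))→(((t→e)→e)→t))). laughs : e cannot yield (e→((e→(t→e))→(((t→e)→e)→t))) as functor, so often : (e→(e→((e→(t→e))→(((t→e)→e)→t)))).

(e→(e→((e→(t→e))→(((t→e)→e)→t))))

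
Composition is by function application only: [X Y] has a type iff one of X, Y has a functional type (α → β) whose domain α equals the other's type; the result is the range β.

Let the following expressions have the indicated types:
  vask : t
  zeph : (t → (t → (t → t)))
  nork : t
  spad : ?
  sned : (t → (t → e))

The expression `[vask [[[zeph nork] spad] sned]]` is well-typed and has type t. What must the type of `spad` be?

For [vask [[[zeph nork] spad] sned]] to have type t with vask of type t, [[[zeph nork] spad] sned] must be the function: [[[zeph nork] spad] sned] : (t → t).
For [[[zeph nork] spad] sned] to have type (t → t) with sned of type (t → (t → e)), [[zeph nork] spad] must be the function: [[zeph nork] spad] : ((t → (t → e)) → (t → t)).
For [[zeph nork] spad] to have type ((t → (t → e)) → (t → t)) with [zeph nork] of type (t → (t → t)), spad must be the function: spad : ((t → (t → t)) → ((t → (t → e)) → (t → t))).

((t → (t → t)) → ((t → (t → e)) → (t → t)))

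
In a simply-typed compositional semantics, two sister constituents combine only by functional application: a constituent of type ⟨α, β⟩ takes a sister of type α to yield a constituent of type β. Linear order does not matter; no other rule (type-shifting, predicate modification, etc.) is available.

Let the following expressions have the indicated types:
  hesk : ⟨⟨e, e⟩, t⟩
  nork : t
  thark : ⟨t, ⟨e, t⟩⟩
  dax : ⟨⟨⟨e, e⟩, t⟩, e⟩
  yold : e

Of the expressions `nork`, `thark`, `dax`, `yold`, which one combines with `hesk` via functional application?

dax

nork : t — hesk needs ⟨e, e⟩; nork needs nothing (atomic); neither fits.
thark : ⟨t, ⟨e, t⟩⟩ — hesk needs ⟨e, e⟩; thark needs t; neither fits.
dax — combines: dax : ⟨⟨⟨e, e⟩, t⟩, e⟩ takes hesk : ⟨⟨e, e⟩, t⟩ as argument, giving e.
yold : e — hesk needs ⟨e, e⟩; yold needs nothing (atomic); neither fits.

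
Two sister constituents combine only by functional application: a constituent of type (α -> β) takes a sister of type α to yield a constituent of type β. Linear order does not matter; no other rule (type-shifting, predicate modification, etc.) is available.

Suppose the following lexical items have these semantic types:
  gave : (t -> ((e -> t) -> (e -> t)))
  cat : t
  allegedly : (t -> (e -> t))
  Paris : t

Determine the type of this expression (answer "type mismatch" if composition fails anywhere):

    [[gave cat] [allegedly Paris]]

(e -> t)

[gave cat]: functor gave : (t -> ((e -> t) -> (e -> t))), argument cat : t; result ((e -> t) -> (e -> t)).
[allegedly Paris]: functor allegedly : (t -> (e -> t)), argument Paris : t; result (e -> t).
[[gave cat] [allegedly Paris]]: functor [gave cat] : ((e -> t) -> (e -> t)), argument [allegedly Paris] : (e -> t); result (e -> t).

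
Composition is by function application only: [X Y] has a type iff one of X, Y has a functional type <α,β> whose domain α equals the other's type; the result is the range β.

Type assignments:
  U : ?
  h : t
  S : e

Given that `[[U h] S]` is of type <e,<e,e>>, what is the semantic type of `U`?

At [[U h] S] (required: <e,<e,e>>): S is e, which is not a function with range <e,<e,e>>; hence [U h] is the functor — type <e,<e,<e,e>>>.
At [U h] (required: <e,<e,<e,e>>>): h is t, which is not a function with range <e,<e,<e,e>>>; hence U is the functor — type <t,<e,<e,<e,e>>>>.

<t,<e,<e,<e,e>>>>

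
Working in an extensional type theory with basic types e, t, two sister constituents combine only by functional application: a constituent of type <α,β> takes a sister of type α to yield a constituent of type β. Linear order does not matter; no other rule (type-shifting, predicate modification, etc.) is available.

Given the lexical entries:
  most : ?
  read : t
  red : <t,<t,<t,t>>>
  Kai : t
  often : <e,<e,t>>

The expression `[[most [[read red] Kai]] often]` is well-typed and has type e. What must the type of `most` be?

For [[most [[read red] Kai]] often] to have type e with often of type <e,<e,t>>, [most [[read red] Kai]] must be the function: [most [[read red] Kai]] : <<e,<e,t>>,e>.
For [most [[read red] Kai]] to have type <<e,<e,t>>,e> with [[read red] Kai] of type <t,t>, most must be the function: most : <<t,t>,<<e,<e,t>>,e>>.

<<t,t>,<<e,<e,t>>,e>>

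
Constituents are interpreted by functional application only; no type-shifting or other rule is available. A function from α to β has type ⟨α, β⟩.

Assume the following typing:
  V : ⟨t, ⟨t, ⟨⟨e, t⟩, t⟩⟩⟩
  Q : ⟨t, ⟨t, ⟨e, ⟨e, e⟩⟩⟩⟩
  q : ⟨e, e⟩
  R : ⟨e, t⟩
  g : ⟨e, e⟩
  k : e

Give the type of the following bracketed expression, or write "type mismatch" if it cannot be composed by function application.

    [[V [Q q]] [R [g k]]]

At [Q q]: neither ⟨t, ⟨t, ⟨e, ⟨e, e⟩⟩⟩⟩ nor ⟨e, e⟩ can take the other as argument; the node is ill-typed.

type mismatch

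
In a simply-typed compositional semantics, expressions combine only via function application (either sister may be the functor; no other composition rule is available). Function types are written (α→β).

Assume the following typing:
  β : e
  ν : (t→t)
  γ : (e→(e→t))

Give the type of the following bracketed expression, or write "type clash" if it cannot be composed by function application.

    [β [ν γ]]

At [ν γ]: neither (t→t) nor (e→(e→t)) can take the other as argument; the node is ill-typed.

type clash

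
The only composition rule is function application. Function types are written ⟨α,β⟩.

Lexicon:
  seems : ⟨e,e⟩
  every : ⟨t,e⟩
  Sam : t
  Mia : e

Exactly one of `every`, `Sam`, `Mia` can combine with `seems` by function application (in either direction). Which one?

Mia

every : ⟨t,e⟩ — does not combine with seems.
Sam : t — does not combine with seems.
Mia — combines: seems : ⟨e,e⟩ takes Mia : e as argument, giving e.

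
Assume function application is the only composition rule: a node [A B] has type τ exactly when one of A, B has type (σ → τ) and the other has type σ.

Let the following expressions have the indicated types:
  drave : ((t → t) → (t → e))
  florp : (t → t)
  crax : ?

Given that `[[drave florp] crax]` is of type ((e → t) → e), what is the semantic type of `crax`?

[[drave florp] crax] must have type ((e → t) → e). The sister [drave florp] has type (t → e); that is not a function onto ((e → t) → e), so crax must be the functor, of type ((t → e) → ((e → t) → e)).

((t → e) → ((e → t) → e))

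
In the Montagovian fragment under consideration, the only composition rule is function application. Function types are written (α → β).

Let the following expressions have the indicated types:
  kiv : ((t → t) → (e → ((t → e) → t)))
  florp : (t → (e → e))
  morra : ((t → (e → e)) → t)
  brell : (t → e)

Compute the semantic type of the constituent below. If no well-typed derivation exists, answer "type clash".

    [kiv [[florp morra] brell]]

[florp morra]: functor morra : ((t → (e → e)) → t), argument florp : (t → (e → e)); result t.
[[florp morra] brell]: functor brell : (t → e), argument [florp morra] : t; result e.
[kiv [[florp morra] brell]]: ((t → t) → (e → ((t → e) → t))) and e cannot combine by function application — type clash.

type clash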